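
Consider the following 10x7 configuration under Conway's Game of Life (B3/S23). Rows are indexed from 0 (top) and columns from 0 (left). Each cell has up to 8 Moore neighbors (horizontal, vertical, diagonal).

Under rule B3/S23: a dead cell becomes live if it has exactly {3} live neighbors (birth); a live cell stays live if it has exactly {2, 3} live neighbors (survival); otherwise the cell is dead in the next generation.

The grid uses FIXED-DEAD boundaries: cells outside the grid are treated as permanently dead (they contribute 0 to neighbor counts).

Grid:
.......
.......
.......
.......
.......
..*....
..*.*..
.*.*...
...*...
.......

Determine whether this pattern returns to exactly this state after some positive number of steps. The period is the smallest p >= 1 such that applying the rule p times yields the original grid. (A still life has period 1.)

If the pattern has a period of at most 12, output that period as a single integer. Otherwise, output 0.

Answer: 2

Derivation:
Simulating and comparing each generation to the original:
Gen 0 (original, given above): 6 live cells
Gen 1: 6 live cells, differs from original
Gen 2: 6 live cells, MATCHES original -> period = 2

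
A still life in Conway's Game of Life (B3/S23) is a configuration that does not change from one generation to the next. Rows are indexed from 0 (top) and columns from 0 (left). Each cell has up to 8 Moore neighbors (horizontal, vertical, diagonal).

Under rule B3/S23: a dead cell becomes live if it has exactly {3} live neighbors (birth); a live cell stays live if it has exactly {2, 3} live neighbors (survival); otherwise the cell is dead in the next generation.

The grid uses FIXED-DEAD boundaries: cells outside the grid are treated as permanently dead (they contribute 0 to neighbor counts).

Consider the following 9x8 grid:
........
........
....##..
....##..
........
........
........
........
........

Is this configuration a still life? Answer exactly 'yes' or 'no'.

Answer: yes

Derivation:
Compute generation 1 and compare to generation 0 (given above):
Generation 1:
........
........
....##..
....##..
........
........
........
........
........
The grids are IDENTICAL -> still life.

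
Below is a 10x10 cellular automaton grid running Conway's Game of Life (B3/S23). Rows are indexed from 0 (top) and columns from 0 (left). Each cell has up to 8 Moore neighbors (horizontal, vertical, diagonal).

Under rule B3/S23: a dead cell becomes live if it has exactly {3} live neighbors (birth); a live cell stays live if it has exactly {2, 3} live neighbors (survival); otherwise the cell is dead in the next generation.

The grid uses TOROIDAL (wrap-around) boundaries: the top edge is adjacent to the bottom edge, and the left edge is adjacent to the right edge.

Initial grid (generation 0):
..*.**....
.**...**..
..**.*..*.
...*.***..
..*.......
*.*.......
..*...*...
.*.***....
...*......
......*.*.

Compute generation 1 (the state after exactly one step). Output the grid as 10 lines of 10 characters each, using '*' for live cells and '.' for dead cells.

Simulating step by step:
Generation 0 (given above): 27 live cells
Generation 1: 33 live cells
(generation 1 grid is the final answer)

Answer: .***.*....
.*....**..
.*.*.*..*.
...*.***..
.***..*...
..**......
..*.**....
...***....
..**.*....
...***....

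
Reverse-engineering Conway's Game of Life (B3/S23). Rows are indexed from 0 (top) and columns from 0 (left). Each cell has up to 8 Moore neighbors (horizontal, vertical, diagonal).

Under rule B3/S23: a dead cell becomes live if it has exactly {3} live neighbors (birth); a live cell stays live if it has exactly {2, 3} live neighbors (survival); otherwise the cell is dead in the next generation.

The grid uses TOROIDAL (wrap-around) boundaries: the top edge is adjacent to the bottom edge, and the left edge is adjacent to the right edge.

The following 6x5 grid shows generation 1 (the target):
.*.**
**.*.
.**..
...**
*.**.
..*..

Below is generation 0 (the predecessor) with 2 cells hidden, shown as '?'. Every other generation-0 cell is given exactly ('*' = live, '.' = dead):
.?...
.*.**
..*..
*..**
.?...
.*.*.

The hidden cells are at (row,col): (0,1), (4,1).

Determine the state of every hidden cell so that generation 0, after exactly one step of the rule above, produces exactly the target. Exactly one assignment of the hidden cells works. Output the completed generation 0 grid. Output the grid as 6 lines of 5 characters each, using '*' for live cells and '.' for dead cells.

Answer: .*...
.*.**
..*..
*..**
.....
.*.*.

Derivation:
Hidden generation-0 cells (in order): (0,1), (4,1).
A hidden cell only influences target cells in its own 3x3 neighborhood. Try each of the 2^2 = 4 assignments, step the completed generation 0 forward once under B3/S23, and compare with the target:
  (0,1)=. (4,1)=. -> step gives (0,0)='*' but target has '.' -> reject
  (0,1)=. (4,1)=* -> step gives (0,0)='*' but target has '.' -> reject
  (0,1)=* (4,1)=. -> step reproduces the target at every cell -> ACCEPT
  (0,1)=* (4,1)=* -> step gives (3,0)='*' but target has '.' -> reject
Unique solution: (0,1)=live, (4,1)=dead.
Check: live-neighbor counts of every cell in the completed generation 0:
42533
32421
43355
12222
32334
21301
Applying B3/S23 to generation 0 with these counts gives:
.*.**
**.*.
.**..
...**
*.**.
..*..
which matches the target exactly.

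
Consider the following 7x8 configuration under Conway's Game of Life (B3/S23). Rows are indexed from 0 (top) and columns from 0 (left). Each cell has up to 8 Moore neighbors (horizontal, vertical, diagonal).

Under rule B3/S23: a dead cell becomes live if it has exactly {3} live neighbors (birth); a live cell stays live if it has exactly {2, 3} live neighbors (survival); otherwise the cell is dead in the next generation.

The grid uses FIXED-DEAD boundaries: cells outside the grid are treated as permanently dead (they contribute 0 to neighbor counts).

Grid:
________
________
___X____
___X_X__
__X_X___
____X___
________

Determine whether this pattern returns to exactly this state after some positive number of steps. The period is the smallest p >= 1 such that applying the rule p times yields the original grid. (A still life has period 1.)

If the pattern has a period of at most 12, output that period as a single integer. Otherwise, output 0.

Answer: 2

Derivation:
Simulating and comparing each generation to the original:
Gen 0 (original, given above): 6 live cells
Gen 1: 6 live cells, differs from original
Gen 2: 6 live cells, MATCHES original -> period = 2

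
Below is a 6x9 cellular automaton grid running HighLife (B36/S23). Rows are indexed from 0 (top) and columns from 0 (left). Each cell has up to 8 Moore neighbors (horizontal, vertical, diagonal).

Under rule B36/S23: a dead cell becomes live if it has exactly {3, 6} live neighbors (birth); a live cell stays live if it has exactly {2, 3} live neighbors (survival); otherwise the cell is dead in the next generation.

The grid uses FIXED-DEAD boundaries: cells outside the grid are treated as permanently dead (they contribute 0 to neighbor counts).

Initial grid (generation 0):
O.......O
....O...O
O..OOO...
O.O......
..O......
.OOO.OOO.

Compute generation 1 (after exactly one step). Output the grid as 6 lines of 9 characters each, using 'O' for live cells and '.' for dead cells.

Simulating step by step:
Generation 0 (given above): 17 live cells
Generation 1: 14 live cells
(generation 1 grid is the final answer)

Answer: .........
...OOO...
.O.OOO...
..O.O....
......O..
.OOO..O..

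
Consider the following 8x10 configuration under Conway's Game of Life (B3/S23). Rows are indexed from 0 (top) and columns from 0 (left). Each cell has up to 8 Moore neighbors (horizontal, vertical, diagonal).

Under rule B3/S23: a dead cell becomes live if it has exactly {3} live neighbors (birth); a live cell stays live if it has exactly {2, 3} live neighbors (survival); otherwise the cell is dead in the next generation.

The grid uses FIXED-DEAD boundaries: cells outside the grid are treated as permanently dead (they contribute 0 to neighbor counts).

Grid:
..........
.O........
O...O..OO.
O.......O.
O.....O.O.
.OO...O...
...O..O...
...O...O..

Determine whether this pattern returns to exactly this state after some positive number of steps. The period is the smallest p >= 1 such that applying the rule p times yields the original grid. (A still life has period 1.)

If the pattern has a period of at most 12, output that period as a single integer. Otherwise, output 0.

Answer: 0

Derivation:
Simulating and comparing each generation to the original:
Gen 0 (original, given above): 17 live cells
Gen 1: 16 live cells, differs from original
Gen 2: 19 live cells, differs from original
Gen 3: 16 live cells, differs from original
Gen 4: 17 live cells, differs from original
Gen 5: 18 live cells, differs from original
Gen 6: 18 live cells, differs from original
Gen 7: 22 live cells, differs from original
Gen 8: 17 live cells, differs from original
Gen 9: 19 live cells, differs from original
Gen 10: 13 live cells, differs from original
Gen 11: 10 live cells, differs from original
Gen 12: 8 live cells, differs from original
No period found within 12 steps.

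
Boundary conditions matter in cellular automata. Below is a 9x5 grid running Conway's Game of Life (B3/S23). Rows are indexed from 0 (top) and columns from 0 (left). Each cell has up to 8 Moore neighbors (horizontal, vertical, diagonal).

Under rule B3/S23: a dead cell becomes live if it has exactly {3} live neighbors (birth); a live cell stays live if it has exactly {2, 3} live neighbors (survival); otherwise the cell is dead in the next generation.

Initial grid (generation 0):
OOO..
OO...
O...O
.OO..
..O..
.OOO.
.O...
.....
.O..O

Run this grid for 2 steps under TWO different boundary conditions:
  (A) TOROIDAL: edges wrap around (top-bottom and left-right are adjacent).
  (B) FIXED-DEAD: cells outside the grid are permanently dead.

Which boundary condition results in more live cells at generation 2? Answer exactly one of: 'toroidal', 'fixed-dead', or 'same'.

Under TOROIDAL boundary, generation 2:
..O..
.OO..
O...O
OOOOO
O..OO
..O..
OOO..
O.O..
OOOO.
Population = 23

Under FIXED-DEAD boundary, generation 2:
.O...
..OO.
.....
.OOO.
.O.O.
..O..
..O..
.....
.....
Population = 10

Comparison: toroidal=23, fixed-dead=10 -> toroidal

Answer: toroidal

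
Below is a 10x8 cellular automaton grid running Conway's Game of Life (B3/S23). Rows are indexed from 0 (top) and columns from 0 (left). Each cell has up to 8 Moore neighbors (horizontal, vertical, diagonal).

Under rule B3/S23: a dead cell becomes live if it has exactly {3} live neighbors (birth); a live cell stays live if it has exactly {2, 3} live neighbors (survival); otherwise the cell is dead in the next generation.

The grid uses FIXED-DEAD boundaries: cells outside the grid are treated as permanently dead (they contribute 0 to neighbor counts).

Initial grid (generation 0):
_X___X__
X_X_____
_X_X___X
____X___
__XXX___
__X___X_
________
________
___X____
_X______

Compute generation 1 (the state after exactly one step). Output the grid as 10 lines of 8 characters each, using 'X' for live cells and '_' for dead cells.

Simulating step by step:
Generation 0 (given above): 15 live cells
Generation 1: 11 live cells
(generation 1 grid is the final answer)

Answer: _X______
X_X_____
_XXX____
____X___
__X_XX__
__X_____
________
________
________
________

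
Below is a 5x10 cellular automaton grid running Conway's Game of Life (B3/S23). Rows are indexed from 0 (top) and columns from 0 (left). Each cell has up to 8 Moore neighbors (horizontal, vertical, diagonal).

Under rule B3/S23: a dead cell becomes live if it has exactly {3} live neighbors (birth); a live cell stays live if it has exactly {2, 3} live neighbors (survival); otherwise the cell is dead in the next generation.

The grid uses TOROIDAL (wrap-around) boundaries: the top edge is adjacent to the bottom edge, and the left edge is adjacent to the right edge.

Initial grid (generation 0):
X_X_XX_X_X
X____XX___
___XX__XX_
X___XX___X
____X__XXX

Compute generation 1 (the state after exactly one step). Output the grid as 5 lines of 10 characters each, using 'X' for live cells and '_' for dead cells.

Simulating step by step:
Generation 0 (given above): 21 live cells
Generation 1: 16 live cells
(generation 1 grid is the final answer)

Answer: XX_XX__X__
XX________
X__X___XX_
X____XX___
_X_____X__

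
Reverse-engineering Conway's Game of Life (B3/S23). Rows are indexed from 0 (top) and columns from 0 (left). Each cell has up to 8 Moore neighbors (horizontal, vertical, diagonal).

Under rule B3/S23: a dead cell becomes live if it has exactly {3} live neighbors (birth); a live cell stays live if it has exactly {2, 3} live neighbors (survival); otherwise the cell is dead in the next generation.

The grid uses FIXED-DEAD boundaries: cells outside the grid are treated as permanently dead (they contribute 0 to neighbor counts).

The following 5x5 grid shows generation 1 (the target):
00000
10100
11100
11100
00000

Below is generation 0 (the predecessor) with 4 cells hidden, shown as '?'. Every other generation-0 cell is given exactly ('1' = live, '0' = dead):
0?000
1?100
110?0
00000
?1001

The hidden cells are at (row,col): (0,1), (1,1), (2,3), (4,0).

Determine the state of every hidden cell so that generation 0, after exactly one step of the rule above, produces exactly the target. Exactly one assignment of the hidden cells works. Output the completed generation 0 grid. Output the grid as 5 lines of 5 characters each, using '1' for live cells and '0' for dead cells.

Hidden generation-0 cells (in order): (0,1), (1,1), (2,3), (4,0).
A hidden cell only influences target cells in its own 3x3 neighborhood. Try each of the 2^4 = 16 assignments, step the completed generation 0 forward once under B3/S23, and compare with the target:
  (0,1)=0 (1,1)=0 (2,3)=0 (4,0)=0 -> step gives (1,2)='0' but target has '1' -> reject
  (0,1)=0 (1,1)=0 (2,3)=0 (4,0)=1 -> step gives (1,2)='0' but target has '1' -> reject
  (0,1)=0 (1,1)=0 (2,3)=1 (4,0)=0 -> step reproduces the target at every cell -> ACCEPT
  (0,1)=0 (1,1)=0 (2,3)=1 (4,0)=1 -> step gives (3,0)='0' but target has '1' -> reject
  (0,1)=0 (1,1)=1 (2,3)=0 (4,0)=0 -> step gives (0,1)='1' but target has '0' -> reject
  (0,1)=0 (1,1)=1 (2,3)=0 (4,0)=1 -> step gives (0,1)='1' but target has '0' -> reject
  (0,1)=0 (1,1)=1 (2,3)=1 (4,0)=0 -> step gives (0,1)='1' but target has '0' -> reject
  (0,1)=0 (1,1)=1 (2,3)=1 (4,0)=1 -> step gives (0,1)='1' but target has '0' -> reject
  (0,1)=1 (1,1)=0 (2,3)=0 (4,0)=0 -> step gives (0,1)='1' but target has '0' -> reject
  (0,1)=1 (1,1)=0 (2,3)=0 (4,0)=1 -> step gives (0,1)='1' but target has '0' -> reject
  (0,1)=1 (1,1)=0 (2,3)=1 (4,0)=0 -> step gives (0,1)='1' but target has '0' -> reject
  (0,1)=1 (1,1)=0 (2,3)=1 (4,0)=1 -> step gives (0,1)='1' but target has '0' -> reject
  (0,1)=1 (1,1)=1 (2,3)=0 (4,0)=0 -> step gives (0,0)='1' but target has '0' -> reject
  (0,1)=1 (1,1)=1 (2,3)=0 (4,0)=1 -> step gives (0,0)='1' but target has '0' -> reject
  (0,1)=1 (1,1)=1 (2,3)=1 (4,0)=0 -> step gives (0,0)='1' but target has '0' -> reject
  (0,1)=1 (1,1)=1 (2,3)=1 (4,0)=1 -> step gives (0,0)='1' but target has '0' -> reject
Unique solution: (0,1)=dead, (1,1)=dead, (2,3)=live, (4,0)=dead.
Check: live-neighbor counts of every cell in the completed generation 0:
12110
24221
23311
33322
10110
Applying B3/S23 to generation 0 with these counts gives:
00000
10100
11100
11100
00000
which matches the target exactly.

Answer: 00000
10100
11010
00000
01001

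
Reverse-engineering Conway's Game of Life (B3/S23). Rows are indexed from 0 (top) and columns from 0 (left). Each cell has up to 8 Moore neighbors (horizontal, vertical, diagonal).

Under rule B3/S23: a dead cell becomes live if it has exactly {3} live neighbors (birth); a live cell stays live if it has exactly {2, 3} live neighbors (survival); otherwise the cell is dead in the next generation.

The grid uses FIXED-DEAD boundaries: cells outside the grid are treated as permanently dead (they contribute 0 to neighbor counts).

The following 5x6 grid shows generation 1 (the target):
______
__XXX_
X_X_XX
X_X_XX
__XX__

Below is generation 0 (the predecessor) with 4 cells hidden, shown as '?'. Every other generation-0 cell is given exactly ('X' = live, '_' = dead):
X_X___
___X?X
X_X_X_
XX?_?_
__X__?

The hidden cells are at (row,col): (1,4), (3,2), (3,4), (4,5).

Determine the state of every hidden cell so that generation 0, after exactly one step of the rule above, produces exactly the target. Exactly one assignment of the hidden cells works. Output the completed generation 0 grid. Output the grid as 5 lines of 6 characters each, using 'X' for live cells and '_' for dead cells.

Hidden generation-0 cells (in order): (1,4), (3,2), (3,4), (4,5).
A hidden cell only influences target cells in its own 3x3 neighborhood. Try each of the 2^4 = 16 assignments, step the completed generation 0 forward once under B3/S23, and compare with the target:
  (1,4)=_ (3,2)=_ (3,4)=_ (4,5)=_ -> step gives (2,3)='X' but target has '_' -> reject
  (1,4)=_ (3,2)=_ (3,4)=_ (4,5)=X -> step gives (2,3)='X' but target has '_' -> reject
  (1,4)=_ (3,2)=_ (3,4)=X (4,5)=_ -> step gives (3,4)='_' but target has 'X' -> reject
  (1,4)=_ (3,2)=_ (3,4)=X (4,5)=X -> step gives (4,1)='X' but target has '_' -> reject
  (1,4)=_ (3,2)=X (3,4)=_ (4,5)=_ -> step gives (2,5)='_' but target has 'X' -> reject
  (1,4)=_ (3,2)=X (3,4)=_ (4,5)=X -> step gives (2,5)='_' but target has 'X' -> reject
  (1,4)=_ (3,2)=X (3,4)=X (4,5)=_ -> step gives (3,4)='_' but target has 'X' -> reject
  (1,4)=_ (3,2)=X (3,4)=X (4,5)=X -> step reproduces the target at every cell -> ACCEPT
  (1,4)=X (3,2)=_ (3,4)=_ (4,5)=_ -> step gives (0,3)='X' but target has '_' -> reject
  (1,4)=X (3,2)=_ (3,4)=_ (4,5)=X -> step gives (0,3)='X' but target has '_' -> reject
  (1,4)=X (3,2)=_ (3,4)=X (4,5)=_ -> step gives (0,3)='X' but target has '_' -> reject
  (1,4)=X (3,2)=_ (3,4)=X (4,5)=X -> step gives (0,3)='X' but target has '_' -> reject
  (1,4)=X (3,2)=X (3,4)=_ (4,5)=_ -> step gives (0,3)='X' but target has '_' -> reject
  (1,4)=X (3,2)=X (3,4)=_ (4,5)=X -> step gives (0,3)='X' but target has '_' -> reject
  (1,4)=X (3,2)=X (3,4)=X (4,5)=_ -> step gives (0,3)='X' but target has '_' -> reject
  (1,4)=X (3,2)=X (3,4)=X (4,5)=X -> step gives (0,3)='X' but target has '_' -> reject
Unique solution: (1,4)=dead, (3,2)=live, (3,4)=live, (4,5)=live.
Check: live-neighbor counts of every cell in the completed generation 0:
021221
243331
253533
253523
242321
Applying B3/S23 to generation 0 with these counts gives:
______
__XXX_
X_X_XX
X_X_XX
__XX__
which matches the target exactly.

Answer: X_X___
___X_X
X_X_X_
XXX_X_
__X__X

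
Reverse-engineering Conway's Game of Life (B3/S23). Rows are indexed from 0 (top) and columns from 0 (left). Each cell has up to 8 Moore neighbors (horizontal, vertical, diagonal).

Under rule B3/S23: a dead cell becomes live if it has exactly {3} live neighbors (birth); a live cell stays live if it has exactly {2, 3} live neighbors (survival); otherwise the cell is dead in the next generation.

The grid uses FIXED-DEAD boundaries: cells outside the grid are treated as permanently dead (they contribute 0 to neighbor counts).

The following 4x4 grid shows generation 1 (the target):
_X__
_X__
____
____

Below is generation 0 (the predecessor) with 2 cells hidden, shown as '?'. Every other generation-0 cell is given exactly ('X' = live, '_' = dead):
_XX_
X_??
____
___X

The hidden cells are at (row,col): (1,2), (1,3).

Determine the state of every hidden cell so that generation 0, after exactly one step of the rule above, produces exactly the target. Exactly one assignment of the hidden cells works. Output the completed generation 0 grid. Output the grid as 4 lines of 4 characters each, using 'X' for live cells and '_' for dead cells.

Hidden generation-0 cells (in order): (1,2), (1,3).
A hidden cell only influences target cells in its own 3x3 neighborhood. Try each of the 2^2 = 4 assignments, step the completed generation 0 forward once under B3/S23, and compare with the target:
  (1,2)=_ (1,3)=_ -> step reproduces the target at every cell -> ACCEPT
  (1,2)=_ (1,3)=X -> step gives (0,2)='X' but target has '_' -> reject
  (1,2)=X (1,3)=_ -> step gives (0,2)='X' but target has '_' -> reject
  (1,2)=X (1,3)=X -> step gives (0,2)='X' but target has '_' -> reject
Unique solution: (1,2)=dead, (1,3)=dead.
Check: live-neighbor counts of every cell in the completed generation 0:
2211
1321
1111
0010
Applying B3/S23 to generation 0 with these counts gives:
_X__
_X__
____
____
which matches the target exactly.

Answer: _XX_
X___
____
___X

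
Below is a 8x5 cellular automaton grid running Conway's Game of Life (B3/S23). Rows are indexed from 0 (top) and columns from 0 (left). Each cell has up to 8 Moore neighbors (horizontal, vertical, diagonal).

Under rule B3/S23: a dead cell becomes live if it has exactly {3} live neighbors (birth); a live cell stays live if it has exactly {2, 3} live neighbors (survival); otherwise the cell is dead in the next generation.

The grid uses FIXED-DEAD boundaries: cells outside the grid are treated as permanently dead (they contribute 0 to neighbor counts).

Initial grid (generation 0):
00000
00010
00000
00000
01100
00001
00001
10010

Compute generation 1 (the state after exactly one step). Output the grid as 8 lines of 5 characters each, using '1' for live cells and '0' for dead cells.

Answer: 00000
00000
00000
00000
00000
00010
00011
00000

Derivation:
Simulating step by step:
Generation 0 (given above): 7 live cells
Generation 1: 3 live cells
(generation 1 grid is the final answer)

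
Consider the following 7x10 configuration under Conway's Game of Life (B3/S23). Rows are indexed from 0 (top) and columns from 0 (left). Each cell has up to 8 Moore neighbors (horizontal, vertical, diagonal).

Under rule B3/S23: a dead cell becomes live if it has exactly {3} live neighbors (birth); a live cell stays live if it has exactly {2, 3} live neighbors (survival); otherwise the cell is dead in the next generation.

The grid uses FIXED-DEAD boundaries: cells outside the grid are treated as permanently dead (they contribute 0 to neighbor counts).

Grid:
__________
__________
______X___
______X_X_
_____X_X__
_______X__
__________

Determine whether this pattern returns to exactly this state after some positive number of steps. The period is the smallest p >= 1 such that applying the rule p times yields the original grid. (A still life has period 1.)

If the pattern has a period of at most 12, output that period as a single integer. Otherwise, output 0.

Answer: 2

Derivation:
Simulating and comparing each generation to the original:
Gen 0 (original, given above): 6 live cells
Gen 1: 6 live cells, differs from original
Gen 2: 6 live cells, MATCHES original -> period = 2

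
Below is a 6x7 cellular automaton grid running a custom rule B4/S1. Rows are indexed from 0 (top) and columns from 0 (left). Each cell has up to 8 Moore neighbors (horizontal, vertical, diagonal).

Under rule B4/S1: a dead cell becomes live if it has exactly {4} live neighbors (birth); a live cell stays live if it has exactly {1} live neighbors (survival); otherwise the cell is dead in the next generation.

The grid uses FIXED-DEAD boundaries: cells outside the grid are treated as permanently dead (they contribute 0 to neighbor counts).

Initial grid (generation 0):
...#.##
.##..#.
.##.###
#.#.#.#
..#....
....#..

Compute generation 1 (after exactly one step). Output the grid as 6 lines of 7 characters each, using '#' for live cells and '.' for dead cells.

Answer: ...#...
...#...
.......
#......
..##...
.......

Derivation:
Simulating step by step:
Generation 0 (given above): 17 live cells
Generation 1: 5 live cells
(generation 1 grid is the final answer)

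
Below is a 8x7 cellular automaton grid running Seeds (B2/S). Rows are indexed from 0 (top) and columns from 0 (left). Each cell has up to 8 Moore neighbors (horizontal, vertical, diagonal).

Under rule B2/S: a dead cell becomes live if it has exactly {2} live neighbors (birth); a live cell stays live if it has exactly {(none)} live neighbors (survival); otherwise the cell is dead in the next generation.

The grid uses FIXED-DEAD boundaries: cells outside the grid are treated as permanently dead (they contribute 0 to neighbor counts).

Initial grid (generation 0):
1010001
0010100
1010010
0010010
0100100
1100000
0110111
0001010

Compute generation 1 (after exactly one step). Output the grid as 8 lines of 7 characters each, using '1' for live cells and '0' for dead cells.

Answer: 0000010
1000001
0000001
1000001
0001010
0000001
0000000
0100000

Derivation:
Simulating step by step:
Generation 0 (given above): 21 live cells
Generation 1: 10 live cells
(generation 1 grid is the final answer)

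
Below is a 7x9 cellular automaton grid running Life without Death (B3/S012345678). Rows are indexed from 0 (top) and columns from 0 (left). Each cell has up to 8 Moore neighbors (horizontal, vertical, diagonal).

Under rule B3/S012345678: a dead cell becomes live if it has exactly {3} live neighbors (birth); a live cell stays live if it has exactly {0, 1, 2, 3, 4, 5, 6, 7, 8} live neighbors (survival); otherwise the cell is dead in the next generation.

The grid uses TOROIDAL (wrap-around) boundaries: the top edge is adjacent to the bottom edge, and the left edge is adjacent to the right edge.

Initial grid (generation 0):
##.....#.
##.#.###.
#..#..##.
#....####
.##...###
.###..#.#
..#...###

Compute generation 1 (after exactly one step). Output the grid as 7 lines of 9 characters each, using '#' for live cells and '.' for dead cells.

Answer: ##...#.#.
##.#####.
#.##..##.
#.#..####
.###..###
.###.##.#
..##..###

Derivation:
Simulating step by step:
Generation 0 (given above): 32 live cells
Generation 1: 39 live cells
(generation 1 grid is the final answer)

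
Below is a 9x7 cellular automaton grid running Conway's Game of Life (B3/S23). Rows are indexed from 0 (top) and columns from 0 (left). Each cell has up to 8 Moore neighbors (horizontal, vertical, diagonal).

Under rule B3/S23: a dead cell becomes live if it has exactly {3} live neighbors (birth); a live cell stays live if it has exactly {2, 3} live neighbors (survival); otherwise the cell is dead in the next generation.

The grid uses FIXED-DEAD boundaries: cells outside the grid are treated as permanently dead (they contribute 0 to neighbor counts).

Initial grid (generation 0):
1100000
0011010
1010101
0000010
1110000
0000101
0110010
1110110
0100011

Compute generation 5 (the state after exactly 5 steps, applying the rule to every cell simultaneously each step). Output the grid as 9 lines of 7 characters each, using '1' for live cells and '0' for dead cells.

Answer: 0011100
0000001
1010110
1000000
1011000
1011000
1001000
1000010
1010110

Derivation:
Simulating step by step:
Generation 0 (given above): 26 live cells
Generation 1: 32 live cells
0110000
1011110
0110101
1011010
0100010
1001010
1010001
1001100
1110111
Generation 2: 33 live cells
0110100
1000110
1000001
1001011
1101011
1010111
1010010
1000101
1110110
Generation 3: 27 live cells
0101110
1001110
1100001
1010000
1001000
1010000
1000000
1010101
1101110
Generation 4: 28 live cells
0011010
1001001
1011110
1010000
1011000
1000000
1001000
1010100
1111110
Generation 5: 23 live cells
(generation 5 grid is the final answer)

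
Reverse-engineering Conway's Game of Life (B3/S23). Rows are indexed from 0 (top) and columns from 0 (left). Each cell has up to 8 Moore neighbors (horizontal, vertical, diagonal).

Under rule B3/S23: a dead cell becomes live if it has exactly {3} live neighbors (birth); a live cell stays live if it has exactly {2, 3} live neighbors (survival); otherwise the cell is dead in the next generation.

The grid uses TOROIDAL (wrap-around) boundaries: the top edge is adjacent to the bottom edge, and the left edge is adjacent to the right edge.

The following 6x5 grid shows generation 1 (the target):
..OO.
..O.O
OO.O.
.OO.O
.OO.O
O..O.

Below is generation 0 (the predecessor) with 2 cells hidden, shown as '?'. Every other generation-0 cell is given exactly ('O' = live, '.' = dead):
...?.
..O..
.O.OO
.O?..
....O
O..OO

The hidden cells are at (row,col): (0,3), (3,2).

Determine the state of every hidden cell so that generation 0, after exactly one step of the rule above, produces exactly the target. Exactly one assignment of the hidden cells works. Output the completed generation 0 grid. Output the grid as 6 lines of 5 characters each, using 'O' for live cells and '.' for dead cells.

Answer: ...O.
..O..
.O.OO
.OO..
....O
O..OO

Derivation:
Hidden generation-0 cells (in order): (0,3), (3,2).
A hidden cell only influences target cells in its own 3x3 neighborhood. Try each of the 2^2 = 4 assignments, step the completed generation 0 forward once under B3/S23, and compare with the target:
  (0,3)=. (3,2)=. -> step gives (0,2)='.' but target has 'O' -> reject
  (0,3)=. (3,2)=O -> step gives (0,2)='.' but target has 'O' -> reject
  (0,3)=O (3,2)=. -> step gives (3,1)='.' but target has 'O' -> reject
  (0,3)=O (3,2)=O -> step reproduces the target at every cell -> ACCEPT
Unique solution: (0,3)=live, (3,2)=live.
Check: live-neighbor counts of every cell in the completed generation 0:
22334
22343
33531
42343
43343
21234
Applying B3/S23 to generation 0 with these counts gives:
..OO.
..O.O
OO.O.
.OO.O
.OO.O
O..O.
which matches the target exactly.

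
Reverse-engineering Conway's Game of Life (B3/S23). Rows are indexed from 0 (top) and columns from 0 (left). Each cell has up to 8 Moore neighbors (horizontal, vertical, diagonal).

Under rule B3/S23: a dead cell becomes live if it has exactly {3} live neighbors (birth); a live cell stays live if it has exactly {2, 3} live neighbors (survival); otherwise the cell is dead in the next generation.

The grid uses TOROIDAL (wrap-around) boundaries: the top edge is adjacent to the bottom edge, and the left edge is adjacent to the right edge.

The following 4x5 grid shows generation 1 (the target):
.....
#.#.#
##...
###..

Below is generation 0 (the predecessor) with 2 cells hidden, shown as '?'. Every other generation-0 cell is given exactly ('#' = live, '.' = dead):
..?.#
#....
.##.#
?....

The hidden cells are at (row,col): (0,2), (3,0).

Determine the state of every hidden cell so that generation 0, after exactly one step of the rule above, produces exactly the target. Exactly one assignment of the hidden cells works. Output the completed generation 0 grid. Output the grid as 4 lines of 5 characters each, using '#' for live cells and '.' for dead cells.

Answer: ..#.#
#....
.##.#
.....

Derivation:
Hidden generation-0 cells (in order): (0,2), (3,0).
A hidden cell only influences target cells in its own 3x3 neighborhood. Try each of the 2^2 = 4 assignments, step the completed generation 0 forward once under B3/S23, and compare with the target:
  (0,2)=. (3,0)=. -> step gives (1,1)='#' but target has '.' -> reject
  (0,2)=. (3,0)=# -> step gives (0,0)='#' but target has '.' -> reject
  (0,2)=# (3,0)=. -> step reproduces the target at every cell -> ACCEPT
  (0,2)=# (3,0)=# -> step gives (0,0)='#' but target has '.' -> reject
Unique solution: (0,2)=live, (3,0)=dead.
Check: live-neighbor counts of every cell in the completed generation 0:
22021
34343
32121
33342
Applying B3/S23 to generation 0 with these counts gives:
.....
#.#.#
##...
###..
which matches the target exactly.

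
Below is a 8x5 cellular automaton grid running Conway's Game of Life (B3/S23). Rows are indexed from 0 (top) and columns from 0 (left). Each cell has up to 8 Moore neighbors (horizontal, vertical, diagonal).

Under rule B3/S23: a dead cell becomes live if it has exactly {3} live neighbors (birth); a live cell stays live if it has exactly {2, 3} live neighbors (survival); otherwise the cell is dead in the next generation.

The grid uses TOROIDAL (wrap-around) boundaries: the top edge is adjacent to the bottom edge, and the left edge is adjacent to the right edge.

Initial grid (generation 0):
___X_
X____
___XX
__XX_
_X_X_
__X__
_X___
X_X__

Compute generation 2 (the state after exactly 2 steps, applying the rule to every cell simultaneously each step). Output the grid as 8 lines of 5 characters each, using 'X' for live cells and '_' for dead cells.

Answer: XX_X_
X____
__XXX
____X
_X___
X__X_
X__X_
___X_

Derivation:
Simulating step by step:
Generation 0 (given above): 12 live cells
Generation 1: 14 live cells
_X__X
___X_
__XXX
_____
_X_X_
_XX__
_XX__
_XX__
Generation 2: 14 live cells
(generation 2 grid is the final answer)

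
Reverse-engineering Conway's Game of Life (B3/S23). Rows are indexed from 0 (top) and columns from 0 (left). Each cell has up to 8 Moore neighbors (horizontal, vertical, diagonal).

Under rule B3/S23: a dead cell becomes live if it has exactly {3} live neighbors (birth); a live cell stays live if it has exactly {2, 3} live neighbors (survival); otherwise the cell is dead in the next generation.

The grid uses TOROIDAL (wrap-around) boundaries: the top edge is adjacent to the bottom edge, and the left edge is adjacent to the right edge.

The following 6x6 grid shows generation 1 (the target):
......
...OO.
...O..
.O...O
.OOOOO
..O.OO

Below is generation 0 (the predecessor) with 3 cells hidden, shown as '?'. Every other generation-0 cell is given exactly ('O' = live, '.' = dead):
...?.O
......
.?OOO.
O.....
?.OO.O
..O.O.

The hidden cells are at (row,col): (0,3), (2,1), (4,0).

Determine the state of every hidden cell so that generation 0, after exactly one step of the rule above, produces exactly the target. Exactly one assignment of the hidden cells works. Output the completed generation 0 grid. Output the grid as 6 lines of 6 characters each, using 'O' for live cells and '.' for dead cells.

Hidden generation-0 cells (in order): (0,3), (2,1), (4,0).
A hidden cell only influences target cells in its own 3x3 neighborhood. Try each of the 2^3 = 8 assignments, step the completed generation 0 forward once under B3/S23, and compare with the target:
  (0,3)=. (2,1)=. (4,0)=. -> step reproduces the target at every cell -> ACCEPT
  (0,3)=. (2,1)=. (4,0)=O -> step gives (3,0)='O' but target has '.' -> reject
  (0,3)=. (2,1)=O (4,0)=. -> step gives (1,2)='O' but target has '.' -> reject
  (0,3)=. (2,1)=O (4,0)=O -> step gives (1,2)='O' but target has '.' -> reject
  (0,3)=O (2,1)=. (4,0)=. -> step gives (0,3)='O' but target has '.' -> reject
  (0,3)=O (2,1)=. (4,0)=O -> step gives (0,3)='O' but target has '.' -> reject
  (0,3)=O (2,1)=O (4,0)=. -> step gives (0,3)='O' but target has '.' -> reject
  (0,3)=O (2,1)=O (4,0)=O -> step gives (0,3)='O' but target has '.' -> reject
Unique solution: (0,3)=dead, (2,1)=dead, (4,0)=dead.
Check: live-neighbor counts of every cell in the completed generation 0:
111221
112332
121212
134543
232332
222433
Applying B3/S23 to generation 0 with these counts gives:
......
...OO.
...O..
.O...O
.OOOOO
..O.OO
which matches the target exactly.

Answer: .....O
......
..OOO.
O.....
..OO.O
..O.O.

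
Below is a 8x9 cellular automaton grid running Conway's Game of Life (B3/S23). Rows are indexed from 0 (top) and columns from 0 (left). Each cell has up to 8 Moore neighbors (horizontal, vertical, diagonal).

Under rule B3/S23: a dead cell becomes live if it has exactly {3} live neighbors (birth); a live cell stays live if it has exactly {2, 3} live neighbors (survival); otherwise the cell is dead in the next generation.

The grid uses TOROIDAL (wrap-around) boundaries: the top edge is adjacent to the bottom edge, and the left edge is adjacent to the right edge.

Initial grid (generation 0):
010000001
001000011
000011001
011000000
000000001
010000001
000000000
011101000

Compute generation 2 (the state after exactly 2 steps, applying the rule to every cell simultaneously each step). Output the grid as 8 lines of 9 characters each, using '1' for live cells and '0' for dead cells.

Answer: 010000010
000100100
011000010
000100000
110000000
101000000
001000001
000000000

Derivation:
Simulating step by step:
Generation 0 (given above): 17 live cells
Generation 1: 21 live cells
010100011
000000011
111100011
100000000
011000000
100000000
110000000
111000000
Generation 2: 14 live cells
(generation 2 grid is the final answer)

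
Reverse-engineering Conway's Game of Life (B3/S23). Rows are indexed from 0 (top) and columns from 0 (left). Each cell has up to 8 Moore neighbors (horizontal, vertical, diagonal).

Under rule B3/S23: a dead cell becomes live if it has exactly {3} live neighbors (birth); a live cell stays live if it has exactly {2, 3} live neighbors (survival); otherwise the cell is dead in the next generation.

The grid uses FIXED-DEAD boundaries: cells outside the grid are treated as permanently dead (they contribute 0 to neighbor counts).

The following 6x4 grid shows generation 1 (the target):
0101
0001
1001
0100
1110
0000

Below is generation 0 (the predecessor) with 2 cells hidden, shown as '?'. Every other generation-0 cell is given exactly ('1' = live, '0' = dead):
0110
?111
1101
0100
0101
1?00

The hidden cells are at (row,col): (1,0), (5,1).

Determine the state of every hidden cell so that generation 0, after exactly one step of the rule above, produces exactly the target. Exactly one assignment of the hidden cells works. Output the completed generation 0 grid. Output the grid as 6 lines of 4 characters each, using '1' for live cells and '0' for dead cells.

Hidden generation-0 cells (in order): (1,0), (5,1).
A hidden cell only influences target cells in its own 3x3 neighborhood. Try each of the 2^2 = 4 assignments, step the completed generation 0 forward once under B3/S23, and compare with the target:
  (1,0)=0 (5,1)=0 -> step reproduces the target at every cell -> ACCEPT
  (1,0)=0 (5,1)=1 -> step gives (4,0)='0' but target has '1' -> reject
  (1,0)=1 (5,1)=0 -> step gives (0,0)='1' but target has '0' -> reject
  (1,0)=1 (5,1)=1 -> step gives (0,0)='1' but target has '0' -> reject
Unique solution: (1,0)=dead, (5,1)=dead.
Check: live-neighbor counts of every cell in the completed generation 0:
2343
4563
3462
4352
3230
1221
Applying B3/S23 to generation 0 with these counts gives:
0101
0001
1001
0100
1110
0000
which matches the target exactly.

Answer: 0110
0111
1101
0100
0101
1000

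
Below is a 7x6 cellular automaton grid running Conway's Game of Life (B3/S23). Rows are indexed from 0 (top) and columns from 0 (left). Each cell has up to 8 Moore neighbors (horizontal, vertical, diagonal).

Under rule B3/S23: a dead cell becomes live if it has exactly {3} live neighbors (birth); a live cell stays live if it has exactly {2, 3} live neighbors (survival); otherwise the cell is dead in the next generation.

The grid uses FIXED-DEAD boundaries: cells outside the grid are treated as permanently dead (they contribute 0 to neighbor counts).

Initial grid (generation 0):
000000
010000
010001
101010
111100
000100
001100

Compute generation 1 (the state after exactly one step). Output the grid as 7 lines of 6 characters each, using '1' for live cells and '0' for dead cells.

Answer: 000000
000000
111000
100010
100010
000010
001100

Derivation:
Simulating step by step:
Generation 0 (given above): 13 live cells
Generation 1: 10 live cells
(generation 1 grid is the final answer)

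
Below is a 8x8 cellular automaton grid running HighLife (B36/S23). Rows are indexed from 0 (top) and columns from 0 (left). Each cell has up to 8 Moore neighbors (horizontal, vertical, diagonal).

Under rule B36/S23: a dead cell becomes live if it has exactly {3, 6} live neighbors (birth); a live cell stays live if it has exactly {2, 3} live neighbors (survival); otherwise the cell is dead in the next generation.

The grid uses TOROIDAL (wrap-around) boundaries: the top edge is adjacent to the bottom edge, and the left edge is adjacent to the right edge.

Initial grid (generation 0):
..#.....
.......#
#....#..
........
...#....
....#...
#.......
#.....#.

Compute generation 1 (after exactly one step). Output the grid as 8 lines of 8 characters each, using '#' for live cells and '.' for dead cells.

Simulating step by step:
Generation 0 (given above): 9 live cells
Generation 1: 4 live cells
(generation 1 grid is the final answer)

Answer: .......#
........
........
........
........
........
.......#
.#.....#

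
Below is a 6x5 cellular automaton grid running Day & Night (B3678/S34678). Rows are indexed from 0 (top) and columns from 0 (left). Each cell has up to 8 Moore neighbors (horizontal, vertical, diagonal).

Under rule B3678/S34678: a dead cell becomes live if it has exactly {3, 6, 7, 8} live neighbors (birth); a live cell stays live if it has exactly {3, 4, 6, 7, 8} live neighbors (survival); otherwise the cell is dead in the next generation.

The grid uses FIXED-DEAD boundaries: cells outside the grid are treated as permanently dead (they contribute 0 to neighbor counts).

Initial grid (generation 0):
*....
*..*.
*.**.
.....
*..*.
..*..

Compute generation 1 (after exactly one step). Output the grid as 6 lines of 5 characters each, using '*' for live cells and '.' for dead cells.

Answer: .....
..*..
.*...
.***.
.....
.....

Derivation:
Simulating step by step:
Generation 0 (given above): 9 live cells
Generation 1: 5 live cells
(generation 1 grid is the final answer)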